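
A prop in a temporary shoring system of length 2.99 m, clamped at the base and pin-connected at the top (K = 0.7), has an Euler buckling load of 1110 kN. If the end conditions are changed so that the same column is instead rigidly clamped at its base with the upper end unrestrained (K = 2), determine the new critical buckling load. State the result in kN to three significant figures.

P_cr ∝ 1/K², so P_cr,new = P_cr,old × (K_old/K_new)² = 1110 × (0.7/2)²
= 1110 × 0.1225 = 136 kN

P_cr ≈ 136 kN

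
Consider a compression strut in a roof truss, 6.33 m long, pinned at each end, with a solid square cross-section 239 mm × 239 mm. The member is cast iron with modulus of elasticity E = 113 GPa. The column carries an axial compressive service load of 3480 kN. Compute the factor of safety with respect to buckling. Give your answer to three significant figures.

I = a⁴/12 = 239⁴/12 = 2.719×10^8 mm⁴
I = 2.719×10^8 mm⁴ = 2.719×10^-4 m⁴
Effective length L_e = K·L = 1 × 6.33 = 6.330 m
P_cr = π²EI / L_e² = π² × 113×10⁹ × 2.719×10^-4 / 6.330² = 7.568×10^6 N
Factor of safety n = P_cr / P = 7568.0 / 3480 = 2.17

n ≈ 2.17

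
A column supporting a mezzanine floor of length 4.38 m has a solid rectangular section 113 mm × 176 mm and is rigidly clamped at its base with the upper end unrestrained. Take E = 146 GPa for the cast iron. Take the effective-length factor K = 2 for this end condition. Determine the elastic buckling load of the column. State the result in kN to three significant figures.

Buckling occurs about the weak axis: I_min = h·b³/12 with b = 113 mm (the shorter side).
I_min = 176×113³/12 = 2.116×10^7 mm⁴
I = 2.116×10^7 mm⁴ = 2.116×10^-5 m⁴
Effective length L_e = K·L = 2 × 4.38 = 8.760 m
P_cr = π²EI / L_e² = π² × 146×10⁹ × 2.116×10^-5 / 8.760² = 3.974×10^5 N

P_cr ≈ 397 kN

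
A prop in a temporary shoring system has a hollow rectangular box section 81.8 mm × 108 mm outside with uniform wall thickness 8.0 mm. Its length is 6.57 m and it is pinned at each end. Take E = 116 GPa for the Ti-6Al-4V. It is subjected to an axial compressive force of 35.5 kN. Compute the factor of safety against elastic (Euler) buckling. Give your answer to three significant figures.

n ≈ 2.05

Inner dimensions: h_i = 108 − 2×8.0 = 92.00 mm, b_i = 81.8 − 2×8.0 = 65.80 mm
Weak-axis I_min = (h_o·b_o³ − h_i·b_i³)/12 with b_o = 81.8, b_i = 65.80 mm (shorter outer/inner sides).
I_min = (108×81.8³ − 92.00×65.80³)/12 = 2.742×10^6 mm⁴
I = 2.742×10^6 mm⁴ = 2.742×10^-6 m⁴
Effective length L_e = K·L = 1 × 6.57 = 6.570 m
P_cr = π²EI / L_e² = π² × 116×10⁹ × 2.742×10^-6 / 6.570² = 7.272×10^4 N
Factor of safety n = P_cr / P = 72.725 / 35.5 = 2.05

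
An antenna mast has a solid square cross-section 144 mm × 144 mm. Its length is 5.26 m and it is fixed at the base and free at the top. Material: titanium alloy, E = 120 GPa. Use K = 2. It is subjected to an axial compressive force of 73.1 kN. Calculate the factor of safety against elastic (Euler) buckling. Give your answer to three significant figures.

I = a⁴/12 = 144⁴/12 = 3.583×10^7 mm⁴
I = 3.583×10^7 mm⁴ = 3.583×10^-5 m⁴
Effective length L_e = K·L = 2 × 5.26 = 10.52 m
P_cr = π²EI / L_e² = π² × 120×10⁹ × 3.583×10^-5 / 10.52² = 3.835×10^5 N
Factor of safety n = P_cr / P = 383.46 / 73.1 = 5.25

n ≈ 5.25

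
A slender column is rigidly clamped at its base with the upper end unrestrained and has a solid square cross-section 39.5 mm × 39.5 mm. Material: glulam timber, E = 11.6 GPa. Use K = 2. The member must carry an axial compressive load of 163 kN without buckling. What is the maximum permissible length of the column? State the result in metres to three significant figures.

L_max ≈ 0.189 m

I = a⁴/12 = 39.5⁴/12 = 2.029×10^5 mm⁴
I = 2.029×10^-7 m⁴
At the buckling limit P_cr = P = 1.630×10^5 N
From P_cr = π²EI/(K·L)²:  L = (1/K)·√(π²EI/P_cr) = (1/2)·√(π²×1.16×10^10×2.029×10^-7/1.630×10^5)
L = 0.189 m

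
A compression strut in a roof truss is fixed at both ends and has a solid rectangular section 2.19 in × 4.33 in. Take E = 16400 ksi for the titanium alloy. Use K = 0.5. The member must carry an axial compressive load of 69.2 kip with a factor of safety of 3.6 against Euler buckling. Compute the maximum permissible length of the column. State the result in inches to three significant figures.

Buckling occurs about the weak axis: I_min = h·b³/12 with b = 2.19 in (the shorter side).
I_min = 4.33×2.19³/12 = 3.790 in⁴
Required critical load P_cr = n·P = 3.6 × 69.2 = 249.1 kip = 2.491×10^5 lb
From P_cr = π²EI/(K·L)²:  L = (1/K)·√(π²EI/P_cr) = (1/0.5)·√(π²×1.64×10^7×3.790/2.491×10^5)
L = 99.2 in

L_max ≈ 99.2 in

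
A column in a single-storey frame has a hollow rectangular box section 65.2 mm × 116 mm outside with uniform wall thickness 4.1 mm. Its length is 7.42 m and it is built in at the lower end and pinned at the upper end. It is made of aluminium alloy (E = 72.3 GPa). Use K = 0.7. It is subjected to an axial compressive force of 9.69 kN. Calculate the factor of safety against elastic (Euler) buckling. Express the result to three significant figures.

n ≈ 2.77

Inner dimensions: h_i = 116 − 2×4.1 = 107.8 mm, b_i = 65.2 − 2×4.1 = 57.00 mm
Weak-axis I_min = (h_o·b_o³ − h_i·b_i³)/12 with b_o = 65.2, b_i = 57.00 mm (shorter outer/inner sides).
I_min = (116×65.2³ − 107.8×57.00³)/12 = 1.016×10^6 mm⁴
I = 1.016×10^6 mm⁴ = 1.016×10^-6 m⁴
Effective length L_e = K·L = 0.7 × 7.42 = 5.194 m
P_cr = π²EI / L_e² = π² × 72.3×10⁹ × 1.016×10^-6 / 5.194² = 2.686×10^4 N
Factor of safety n = P_cr / P = 26.864 / 9.69 = 2.77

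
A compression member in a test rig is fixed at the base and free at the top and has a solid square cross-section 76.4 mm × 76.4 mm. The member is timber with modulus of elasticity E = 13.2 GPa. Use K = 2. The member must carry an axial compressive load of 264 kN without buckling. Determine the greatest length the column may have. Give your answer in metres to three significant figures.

L_max ≈ 0.592 m

I = a⁴/12 = 76.4⁴/12 = 2.839×10^6 mm⁴
I = 2.839×10^-6 m⁴
At the buckling limit P_cr = P = 2.640×10^5 N
From P_cr = π²EI/(K·L)²:  L = (1/K)·√(π²EI/P_cr) = (1/2)·√(π²×1.32×10^10×2.839×10^-6/2.640×10^5)
L = 0.592 m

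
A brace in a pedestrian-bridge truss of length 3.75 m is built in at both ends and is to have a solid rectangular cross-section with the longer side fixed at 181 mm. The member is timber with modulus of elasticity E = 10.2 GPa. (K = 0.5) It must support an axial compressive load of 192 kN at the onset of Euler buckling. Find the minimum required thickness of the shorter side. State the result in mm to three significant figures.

b ≈ 76.3 mm

L_e = K·L = 0.5 × 3.75 = 1.875 m
Required I = P_cr·L_e²/(π²E) = 1.920×10^5 × 1.875² / (π² × 1.02×10^10) = 6.705×10^-6 m⁴
I_req = 6.705×10^6 mm⁴
Rectangle, weak axis: I_min = h·b³/12 with h = 181 mm fixed  ⇒  b = (12I/h)^(1/3) = 76.3 mm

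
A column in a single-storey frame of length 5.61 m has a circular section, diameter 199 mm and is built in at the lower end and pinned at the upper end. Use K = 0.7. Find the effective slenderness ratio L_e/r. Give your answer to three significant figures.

I = πd⁴/64 = π×199⁴/64 = 7.698×10^7 mm⁴
A = 3.110×10^4 mm²;  r_min = √(I/A) = √(7.698×10^7/3.110×10^4) = 49.75 mm
L_e = K·L = 0.7 × 5.61 m = 3.927 m = 3927.0 mm
λ = L_e / r_min = 3927.0 / 49.75 = 78.9

λ ≈ 78.9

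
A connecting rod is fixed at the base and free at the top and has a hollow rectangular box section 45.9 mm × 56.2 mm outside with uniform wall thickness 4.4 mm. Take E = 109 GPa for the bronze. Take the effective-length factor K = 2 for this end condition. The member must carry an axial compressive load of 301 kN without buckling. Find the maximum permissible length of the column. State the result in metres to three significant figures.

Inner dimensions: h_i = 56.2 − 2×4.4 = 47.40 mm, b_i = 45.9 − 2×4.4 = 37.10 mm
Weak-axis I_min = (h_o·b_o³ − h_i·b_i³)/12 with b_o = 45.9, b_i = 37.10 mm (shorter outer/inner sides).
I_min = (56.2×45.9³ − 47.40×37.10³)/12 = 2.512×10^5 mm⁴
I = 2.512×10^-7 m⁴
At the buckling limit P_cr = P = 3.010×10^5 N
From P_cr = π²EI/(K·L)²:  L = (1/K)·√(π²EI/P_cr) = (1/2)·√(π²×1.09×10^11×2.512×10^-7/3.010×10^5)
L = 0.474 m

L_max ≈ 0.474 m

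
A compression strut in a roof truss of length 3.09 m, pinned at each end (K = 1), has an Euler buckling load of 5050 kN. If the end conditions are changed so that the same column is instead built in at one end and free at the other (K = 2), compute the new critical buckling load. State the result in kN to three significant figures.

P_cr ∝ 1/K², so P_cr,new = P_cr,old × (K_old/K_new)² = 5050 × (1/2)²
= 5050 × 0.2500 = 1260 kN

P_cr ≈ 1260 kN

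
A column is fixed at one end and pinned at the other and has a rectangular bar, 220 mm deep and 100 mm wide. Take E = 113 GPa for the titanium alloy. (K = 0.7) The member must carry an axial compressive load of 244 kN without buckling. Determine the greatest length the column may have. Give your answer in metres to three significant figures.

Buckling occurs about the weak axis: I_min = h·b³/12 with b = 100 mm (the shorter side).
I_min = 220×100³/12 = 1.833×10^7 mm⁴
I = 1.833×10^-5 m⁴
At the buckling limit P_cr = P = 2.440×10^5 N
From P_cr = π²EI/(K·L)²:  L = (1/K)·√(π²EI/P_cr) = (1/0.7)·√(π²×1.13×10^11×1.833×10^-5/2.440×10^5)
L = 13.1 m

L_max ≈ 13.1 m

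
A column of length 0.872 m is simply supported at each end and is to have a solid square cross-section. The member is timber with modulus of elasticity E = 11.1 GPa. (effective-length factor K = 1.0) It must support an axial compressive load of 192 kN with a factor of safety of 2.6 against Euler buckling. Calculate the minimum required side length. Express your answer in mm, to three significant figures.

Required P_cr = n·P = 2.6 × 192 = 499.2 kN
L_e = K·L = 1 × 0.872 = 0.8720 m
Required I = P_cr·L_e²/(π²E) = 4.992×10^5 × 0.8720² / (π² × 1.11×10^10) = 3.465×10^-6 m⁴
I_req = 3.465×10^6 mm⁴
Solid square: I = a⁴/12  ⇒  a = (12I)^(1/4) = (12×3.465×10^6)^(1/4) = 80.3 mm

a ≈ 80.3 mm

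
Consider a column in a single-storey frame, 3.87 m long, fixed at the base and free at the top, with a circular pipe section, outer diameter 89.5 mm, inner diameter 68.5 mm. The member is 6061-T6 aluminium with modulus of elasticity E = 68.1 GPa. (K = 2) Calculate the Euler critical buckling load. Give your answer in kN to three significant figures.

d_o = 89.5 mm, d_i = 68.5 mm
I = π(d_o⁴ − d_i⁴)/64 = π(89.5⁴ − 68.50⁴)/64 = 2.069×10^6 mm⁴
I = 2.069×10^6 mm⁴ = 2.069×10^-6 m⁴
Effective length L_e = K·L = 2 × 3.87 = 7.740 m
P_cr = π²EI / L_e² = π² × 68.1×10⁹ × 2.069×10^-6 / 7.740² = 2.321×10^4 N

P_cr ≈ 23.2 kN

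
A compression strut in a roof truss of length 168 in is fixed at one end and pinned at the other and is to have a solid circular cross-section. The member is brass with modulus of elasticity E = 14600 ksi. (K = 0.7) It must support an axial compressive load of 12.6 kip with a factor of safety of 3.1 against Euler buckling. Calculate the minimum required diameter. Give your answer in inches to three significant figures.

d ≈ 2.96 in

Required P_cr = n·P = 3.1 × 12.6 = 39.06 kip
L_e = K·L = 0.7 × 168 = 117.6 in
Required I = P_cr·L_e²/(π²E) = 3.906×10^4 × 117.6² / (π² × 1.46×10^7) = 3.749 in⁴
Solid circle: I = πd⁴/64  ⇒  d = (64I/π)^(1/4) = (64×3.749/π)^(1/4) = 2.96 in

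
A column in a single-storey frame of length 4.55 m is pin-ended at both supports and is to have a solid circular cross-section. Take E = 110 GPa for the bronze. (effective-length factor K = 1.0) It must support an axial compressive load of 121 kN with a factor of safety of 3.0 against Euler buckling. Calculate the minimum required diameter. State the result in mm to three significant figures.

Required P_cr = n·P = 3.0 × 121 = 363.0 kN
L_e = K·L = 1 × 4.55 = 4.550 m
Required I = P_cr·L_e²/(π²E) = 3.630×10^5 × 4.550² / (π² × 1.10×10^11) = 6.922×10^-6 m⁴
I_req = 6.922×10^6 mm⁴
Solid circle: I = πd⁴/64  ⇒  d = (64I/π)^(1/4) = (64×6.922×10^6/π)^(1/4) = 109 mm

d ≈ 109 mm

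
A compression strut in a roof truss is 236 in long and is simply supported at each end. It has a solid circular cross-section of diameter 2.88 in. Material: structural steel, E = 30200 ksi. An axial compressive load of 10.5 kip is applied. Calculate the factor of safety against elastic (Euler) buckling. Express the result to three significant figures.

n ≈ 1.72

I = πd⁴/64 = π×2.88⁴/64 = 3.377 in⁴
Effective length L_e = K·L = 1 × 236 = 236.0 in
P_cr = π²EI / L_e² = π² × 30200×10³ × 3.377 / 236.0² = 1.807×10^4 lb
Factor of safety n = P_cr / P = 18.073 / 10.5 = 1.72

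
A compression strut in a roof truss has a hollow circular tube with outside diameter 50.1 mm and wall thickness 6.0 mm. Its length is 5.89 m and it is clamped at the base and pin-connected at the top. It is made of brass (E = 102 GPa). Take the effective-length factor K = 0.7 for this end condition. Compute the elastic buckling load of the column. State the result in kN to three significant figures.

Inner diameter d_i = 50.1 − 2×6.0 = 38.10 mm
I = π(d_o⁴ − d_i⁴)/64 = π(50.1⁴ − 38.10⁴)/64 = 2.058×10^5 mm⁴
I = 2.058×10^5 mm⁴ = 2.058×10^-7 m⁴
Effective length L_e = K·L = 0.7 × 5.89 = 4.123 m
P_cr = π²EI / L_e² = π² × 102×10⁹ × 2.058×10^-7 / 4.123² = 1.219×10^4 N

P_cr ≈ 12.2 kN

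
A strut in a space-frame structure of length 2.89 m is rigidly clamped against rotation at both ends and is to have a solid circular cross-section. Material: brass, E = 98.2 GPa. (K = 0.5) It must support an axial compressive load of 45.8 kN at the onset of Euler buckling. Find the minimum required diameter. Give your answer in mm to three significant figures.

d ≈ 37.7 mm

L_e = K·L = 0.5 × 2.89 = 1.445 m
Required I = P_cr·L_e²/(π²E) = 4.580×10^4 × 1.445² / (π² × 9.82×10^10) = 9.867×10^-8 m⁴
I_req = 9.867×10^4 mm⁴
Solid circle: I = πd⁴/64  ⇒  d = (64I/π)^(1/4) = (64×9.867×10^4/π)^(1/4) = 37.7 mm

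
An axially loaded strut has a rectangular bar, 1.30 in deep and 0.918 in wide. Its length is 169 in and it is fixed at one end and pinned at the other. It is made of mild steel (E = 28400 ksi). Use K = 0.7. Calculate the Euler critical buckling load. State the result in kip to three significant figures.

P_cr ≈ 1.68 kip

Buckling occurs about the weak axis: I_min = h·b³/12 with b = 0.918 in (the shorter side).
I_min = 1.30×0.918³/12 = 8.381×10^-2 in⁴
Effective length L_e = K·L = 0.7 × 169 = 118.3 in
P_cr = π²EI / L_e² = π² × 28400×10³ × 8.381×10^-2 / 118.3² = 1.679×10^3 lb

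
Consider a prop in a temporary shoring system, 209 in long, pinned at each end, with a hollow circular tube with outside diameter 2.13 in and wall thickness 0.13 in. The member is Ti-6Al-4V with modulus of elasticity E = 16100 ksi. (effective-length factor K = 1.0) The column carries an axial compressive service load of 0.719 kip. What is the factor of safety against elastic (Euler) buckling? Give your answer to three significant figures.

Inner diameter d_i = 2.13 − 2×0.13 = 1.870 in
I = π(d_o⁴ − d_i⁴)/64 = π(2.13⁴ − 1.870⁴)/64 = 0.4101 in⁴
Effective length L_e = K·L = 1 × 209 = 209.0 in
P_cr = π²EI / L_e² = π² × 16100×10³ × 0.4101 / 209.0² = 1.492×10^3 lb
Factor of safety n = P_cr / P = 1.4920 / 0.719 = 2.08

n ≈ 2.08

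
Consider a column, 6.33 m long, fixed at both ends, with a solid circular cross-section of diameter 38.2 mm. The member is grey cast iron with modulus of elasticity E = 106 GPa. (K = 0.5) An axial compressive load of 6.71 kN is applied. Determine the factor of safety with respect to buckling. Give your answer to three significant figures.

I = πd⁴/64 = π×38.2⁴/64 = 1.045×10^5 mm⁴
I = 1.045×10^5 mm⁴ = 1.045×10^-7 m⁴
Effective length L_e = K·L = 0.5 × 6.33 = 3.165 m
P_cr = π²EI / L_e² = π² × 106×10⁹ × 1.045×10^-7 / 3.165² = 1.092×10^4 N
Factor of safety n = P_cr / P = 10.916 / 6.71 = 1.63

n ≈ 1.63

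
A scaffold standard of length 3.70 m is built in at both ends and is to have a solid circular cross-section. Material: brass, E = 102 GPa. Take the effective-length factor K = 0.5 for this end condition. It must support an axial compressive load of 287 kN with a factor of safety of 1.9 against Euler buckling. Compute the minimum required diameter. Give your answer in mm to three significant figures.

d ≈ 78.4 mm

Required P_cr = n·P = 1.9 × 287 = 545.3 kN
L_e = K·L = 0.5 × 3.70 = 1.850 m
Required I = P_cr·L_e²/(π²E) = 5.453×10^5 × 1.850² / (π² × 1.02×10^11) = 1.854×10^-6 m⁴
I_req = 1.854×10^6 mm⁴
Solid circle: I = πd⁴/64  ⇒  d = (64I/π)^(1/4) = (64×1.854×10^6/π)^(1/4) = 78.4 mm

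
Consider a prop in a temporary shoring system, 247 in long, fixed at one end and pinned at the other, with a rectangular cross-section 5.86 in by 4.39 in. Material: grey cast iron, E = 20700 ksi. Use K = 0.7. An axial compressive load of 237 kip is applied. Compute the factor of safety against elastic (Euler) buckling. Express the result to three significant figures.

Buckling occurs about the weak axis: I_min = h·b³/12 with b = 4.39 in (the shorter side).
I_min = 5.86×4.39³/12 = 41.32 in⁴
Effective length L_e = K·L = 0.7 × 247 = 172.9 in
P_cr = π²EI / L_e² = π² × 20700×10³ × 41.32 / 172.9² = 2.824×10^5 lb
Factor of safety n = P_cr / P = 282.35 / 237 = 1.19

n ≈ 1.19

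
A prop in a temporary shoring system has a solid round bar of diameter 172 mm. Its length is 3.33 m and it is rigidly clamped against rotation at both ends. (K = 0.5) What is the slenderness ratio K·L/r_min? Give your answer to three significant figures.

λ ≈ 38.7

I = πd⁴/64 = π×172⁴/64 = 4.296×10^7 mm⁴
A = 2.324×10^4 mm²;  r_min = √(I/A) = √(4.296×10^7/2.324×10^4) = 43.00 mm
L_e = K·L = 0.5 × 3.33 m = 1.665 m = 1665.0 mm
λ = L_e / r_min = 1665.0 / 43.00 = 38.7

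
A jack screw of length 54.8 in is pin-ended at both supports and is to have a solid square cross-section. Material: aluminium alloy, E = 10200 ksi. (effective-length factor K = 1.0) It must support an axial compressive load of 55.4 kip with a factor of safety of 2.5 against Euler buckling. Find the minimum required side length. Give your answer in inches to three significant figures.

a ≈ 2.65 in

Required P_cr = n·P = 2.5 × 55.4 = 138.5 kip
L_e = K·L = 1 × 54.8 = 54.80 in
Required I = P_cr·L_e²/(π²E) = 1.385×10^5 × 54.80² / (π² × 1.02×10^7) = 4.132 in⁴
Solid square: I = a⁴/12  ⇒  a = (12I)^(1/4) = (12×4.132)^(1/4) = 2.65 in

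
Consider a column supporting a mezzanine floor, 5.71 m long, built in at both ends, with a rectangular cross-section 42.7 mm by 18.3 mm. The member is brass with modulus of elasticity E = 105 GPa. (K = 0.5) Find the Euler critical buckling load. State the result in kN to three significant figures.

P_cr ≈ 2.77 kN

Buckling occurs about the weak axis: I_min = h·b³/12 with b = 18.3 mm (the shorter side).
I_min = 42.7×18.3³/12 = 2.181×10^4 mm⁴
I = 2.181×10^4 mm⁴ = 2.181×10^-8 m⁴
Effective length L_e = K·L = 0.5 × 5.71 = 2.855 m
P_cr = π²EI / L_e² = π² × 105×10⁹ × 2.181×10^-8 / 2.855² = 2.773×10^3 N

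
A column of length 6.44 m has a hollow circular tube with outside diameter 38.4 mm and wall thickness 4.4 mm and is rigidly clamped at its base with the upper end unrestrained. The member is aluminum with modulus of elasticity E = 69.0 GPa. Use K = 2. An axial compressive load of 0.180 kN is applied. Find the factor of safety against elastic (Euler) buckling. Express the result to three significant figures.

Inner diameter d_i = 38.4 − 2×4.4 = 29.60 mm
I = π(d_o⁴ − d_i⁴)/64 = π(38.4⁴ − 29.60⁴)/64 = 6.905×10^4 mm⁴
I = 6.905×10^4 mm⁴ = 6.905×10^-8 m⁴
Effective length L_e = K·L = 2 × 6.44 = 12.88 m
P_cr = π²EI / L_e² = π² × 69.0×10⁹ × 6.905×10^-8 / 12.88² = 283.5 N
Factor of safety n = P_cr / P = 0.28345 / 0.180 = 1.57

n ≈ 1.57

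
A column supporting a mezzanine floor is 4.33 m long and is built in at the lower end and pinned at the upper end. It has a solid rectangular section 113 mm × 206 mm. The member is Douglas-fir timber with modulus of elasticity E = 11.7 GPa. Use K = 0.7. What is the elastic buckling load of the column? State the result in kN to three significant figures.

P_cr ≈ 311 kN

Buckling occurs about the weak axis: I_min = h·b³/12 with b = 113 mm (the shorter side).
I_min = 206×113³/12 = 2.477×10^7 mm⁴
I = 2.477×10^7 mm⁴ = 2.477×10^-5 m⁴
Effective length L_e = K·L = 0.7 × 4.33 = 3.031 m
P_cr = π²EI / L_e² = π² × 11.7×10⁹ × 2.477×10^-5 / 3.031² = 3.113×10^5 N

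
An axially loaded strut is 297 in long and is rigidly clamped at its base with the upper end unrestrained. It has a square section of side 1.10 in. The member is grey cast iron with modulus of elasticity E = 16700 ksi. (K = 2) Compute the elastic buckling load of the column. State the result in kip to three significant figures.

P_cr ≈ 0.0570 kip

I = a⁴/12 = 1.10⁴/12 = 0.1220 in⁴
Effective length L_e = K·L = 2 × 297 = 594.0 in
P_cr = π²EI / L_e² = π² × 16700×10³ × 0.1220 / 594.0² = 56.99 lb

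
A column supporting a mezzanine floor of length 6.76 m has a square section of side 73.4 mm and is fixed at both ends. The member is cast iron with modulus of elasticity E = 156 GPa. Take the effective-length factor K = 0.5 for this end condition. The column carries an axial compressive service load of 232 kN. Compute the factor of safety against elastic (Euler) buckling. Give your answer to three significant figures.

I = a⁴/12 = 73.4⁴/12 = 2.419×10^6 mm⁴
I = 2.419×10^6 mm⁴ = 2.419×10^-6 m⁴
Effective length L_e = K·L = 0.5 × 6.76 = 3.380 m
P_cr = π²EI / L_e² = π² × 156×10⁹ × 2.419×10^-6 / 3.380² = 3.260×10^5 N
Factor of safety n = P_cr / P = 325.98 / 232 = 1.41

n ≈ 1.41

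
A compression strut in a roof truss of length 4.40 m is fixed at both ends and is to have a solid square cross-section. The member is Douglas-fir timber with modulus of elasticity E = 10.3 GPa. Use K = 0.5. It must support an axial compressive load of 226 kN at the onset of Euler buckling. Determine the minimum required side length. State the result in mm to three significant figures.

a ≈ 107 mm

L_e = K·L = 0.5 × 4.40 = 2.200 m
Required I = P_cr·L_e²/(π²E) = 2.260×10^5 × 2.200² / (π² × 1.03×10^10) = 1.076×10^-5 m⁴
I_req = 1.076×10^7 mm⁴
Solid square: I = a⁴/12  ⇒  a = (12I)^(1/4) = (12×1.076×10^7)^(1/4) = 107 mm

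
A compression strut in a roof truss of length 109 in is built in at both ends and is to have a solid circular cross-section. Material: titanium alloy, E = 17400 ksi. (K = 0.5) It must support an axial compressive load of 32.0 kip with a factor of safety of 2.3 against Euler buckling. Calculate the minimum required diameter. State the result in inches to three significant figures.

d ≈ 2.26 in

Required P_cr = n·P = 2.3 × 32.0 = 73.60 kip
L_e = K·L = 0.5 × 109 = 54.50 in
Required I = P_cr·L_e²/(π²E) = 7.360×10^4 × 54.50² / (π² × 1.74×10^7) = 1.273 in⁴
Solid circle: I = πd⁴/64  ⇒  d = (64I/π)^(1/4) = (64×1.273/π)^(1/4) = 2.26 in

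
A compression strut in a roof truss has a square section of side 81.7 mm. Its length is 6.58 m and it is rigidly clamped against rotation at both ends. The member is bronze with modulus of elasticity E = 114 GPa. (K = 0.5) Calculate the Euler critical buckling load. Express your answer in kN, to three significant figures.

P_cr ≈ 386 kN

I = a⁴/12 = 81.7⁴/12 = 3.713×10^6 mm⁴
I = 3.713×10^6 mm⁴ = 3.713×10^-6 m⁴
Effective length L_e = K·L = 0.5 × 6.58 = 3.290 m
P_cr = π²EI / L_e² = π² × 114×10⁹ × 3.713×10^-6 / 3.290² = 3.859×10^5 N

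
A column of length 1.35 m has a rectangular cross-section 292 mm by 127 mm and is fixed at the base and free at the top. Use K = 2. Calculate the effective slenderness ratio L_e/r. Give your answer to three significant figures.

λ ≈ 73.6

For a rectangle r_min = b/√12 = 127/√12 = 36.66 mm
L_e = K·L = 2 × 1.35 m = 2.700 m = 2700.0 mm
λ = L_e / r_min = 2700.0 / 36.66 = 73.6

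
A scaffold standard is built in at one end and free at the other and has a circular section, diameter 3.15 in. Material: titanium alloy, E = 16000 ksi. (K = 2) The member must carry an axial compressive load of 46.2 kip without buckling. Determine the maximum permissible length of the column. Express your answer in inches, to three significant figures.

I = πd⁴/64 = π×3.15⁴/64 = 4.833 in⁴
At the buckling limit P_cr = P = 4.620×10^4 lb
From P_cr = π²EI/(K·L)²:  L = (1/K)·√(π²EI/P_cr) = (1/2)·√(π²×1.60×10^7×4.833/4.620×10^4)
L = 64.3 in

L_max ≈ 64.3 in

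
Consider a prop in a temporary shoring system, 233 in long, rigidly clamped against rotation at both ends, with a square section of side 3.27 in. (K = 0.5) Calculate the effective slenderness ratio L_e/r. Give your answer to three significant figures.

λ ≈ 123

For a square r = a/√12 = 3.27/√12 = 0.9440 in
L_e = K·L = 0.5 × 233 = 116.5 in
λ = L_e / r_min = 116.50 / 0.9440 = 123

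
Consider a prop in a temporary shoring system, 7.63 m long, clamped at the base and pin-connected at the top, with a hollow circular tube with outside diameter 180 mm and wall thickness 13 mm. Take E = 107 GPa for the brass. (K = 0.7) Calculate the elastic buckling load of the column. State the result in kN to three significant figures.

P_cr ≈ 886 kN

Inner diameter d_i = 180 − 2×13 = 154.0 mm
I = π(d_o⁴ − d_i⁴)/64 = π(180⁴ − 154.0⁴)/64 = 2.392×10^7 mm⁴
I = 2.392×10^7 mm⁴ = 2.392×10^-5 m⁴
Effective length L_e = K·L = 0.7 × 7.63 = 5.341 m
P_cr = π²EI / L_e² = π² × 107×10⁹ × 2.392×10^-5 / 5.341² = 8.856×10^5 N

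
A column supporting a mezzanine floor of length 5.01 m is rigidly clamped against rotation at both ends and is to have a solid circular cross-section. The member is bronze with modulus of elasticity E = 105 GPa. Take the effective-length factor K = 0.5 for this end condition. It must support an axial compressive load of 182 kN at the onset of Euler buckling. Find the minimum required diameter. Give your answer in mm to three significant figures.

L_e = K·L = 0.5 × 5.01 = 2.505 m
Required I = P_cr·L_e²/(π²E) = 1.820×10^5 × 2.505² / (π² × 1.05×10^11) = 1.102×10^-6 m⁴
I_req = 1.102×10^6 mm⁴
Solid circle: I = πd⁴/64  ⇒  d = (64I/π)^(1/4) = (64×1.102×10^6/π)^(1/4) = 68.8 mm

d ≈ 68.8 mm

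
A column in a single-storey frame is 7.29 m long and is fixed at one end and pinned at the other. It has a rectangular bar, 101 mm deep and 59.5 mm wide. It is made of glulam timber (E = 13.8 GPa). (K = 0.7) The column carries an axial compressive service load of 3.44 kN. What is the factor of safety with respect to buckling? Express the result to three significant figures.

n ≈ 2.70

Buckling occurs about the weak axis: I_min = h·b³/12 with b = 59.5 mm (the shorter side).
I_min = 101×59.5³/12 = 1.773×10^6 mm⁴
I = 1.773×10^6 mm⁴ = 1.773×10^-6 m⁴
Effective length L_e = K·L = 0.7 × 7.29 = 5.103 m
P_cr = π²EI / L_e² = π² × 13.8×10⁹ × 1.773×10^-6 / 5.103² = 9.273×10^3 N
Factor of safety n = P_cr / P = 9.2730 / 3.44 = 2.70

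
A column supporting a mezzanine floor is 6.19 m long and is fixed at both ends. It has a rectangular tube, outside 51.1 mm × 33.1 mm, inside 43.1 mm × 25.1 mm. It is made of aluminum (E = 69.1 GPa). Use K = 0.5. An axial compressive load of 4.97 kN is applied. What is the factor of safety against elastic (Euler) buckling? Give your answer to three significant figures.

n ≈ 1.40

Weak-axis I_min = (h_o·b_o³ − h_i·b_i³)/12 with b_o = 33.1, b_i = 25.10 mm (shorter outer/inner sides).
I_min = (51.1×33.1³ − 43.10×25.10³)/12 = 9.763×10^4 mm⁴
I = 9.763×10^4 mm⁴ = 9.763×10^-8 m⁴
Effective length L_e = K·L = 0.5 × 6.19 = 3.095 m
P_cr = π²EI / L_e² = π² × 69.1×10⁹ × 9.763×10^-8 / 3.095² = 6.951×10^3 N
Factor of safety n = P_cr / P = 6.9510 / 4.97 = 1.40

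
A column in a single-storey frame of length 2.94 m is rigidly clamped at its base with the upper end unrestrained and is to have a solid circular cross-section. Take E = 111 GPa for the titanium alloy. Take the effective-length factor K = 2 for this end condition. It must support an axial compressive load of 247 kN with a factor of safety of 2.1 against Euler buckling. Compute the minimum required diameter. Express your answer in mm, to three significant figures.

Required P_cr = n·P = 2.1 × 247 = 518.7 kN
L_e = K·L = 2 × 2.94 = 5.880 m
Required I = P_cr·L_e²/(π²E) = 5.187×10^5 × 5.880² / (π² × 1.11×10^11) = 1.637×10^-5 m⁴
I_req = 1.637×10^7 mm⁴
Solid circle: I = πd⁴/64  ⇒  d = (64I/π)^(1/4) = (64×1.637×10^7/π)^(1/4) = 135 mm

d ≈ 135 mm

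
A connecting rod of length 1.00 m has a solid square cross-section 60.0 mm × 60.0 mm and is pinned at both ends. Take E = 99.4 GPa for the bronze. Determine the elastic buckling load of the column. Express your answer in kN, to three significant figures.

I = a⁴/12 = 60.0⁴/12 = 1.080×10^6 mm⁴
I = 1.080×10^6 mm⁴ = 1.080×10^-6 m⁴
Effective length L_e = K·L = 1 × 1.00 = 1.000 m
P_cr = π²EI / L_e² = π² × 99.4×10⁹ × 1.080×10^-6 / 1.000² = 1.060×10^6 N

P_cr ≈ 1060 kN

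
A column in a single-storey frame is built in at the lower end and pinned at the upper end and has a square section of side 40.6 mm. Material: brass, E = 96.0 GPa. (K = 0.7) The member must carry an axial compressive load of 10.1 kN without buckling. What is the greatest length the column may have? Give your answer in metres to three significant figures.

I = a⁴/12 = 40.6⁴/12 = 2.264×10^5 mm⁴
I = 2.264×10^-7 m⁴
At the buckling limit P_cr = P = 1.010×10^4 N
From P_cr = π²EI/(K·L)²:  L = (1/K)·√(π²EI/P_cr) = (1/0.7)·√(π²×9.60×10^10×2.264×10^-7/1.010×10^4)
L = 6.58 m

L_max ≈ 6.58 m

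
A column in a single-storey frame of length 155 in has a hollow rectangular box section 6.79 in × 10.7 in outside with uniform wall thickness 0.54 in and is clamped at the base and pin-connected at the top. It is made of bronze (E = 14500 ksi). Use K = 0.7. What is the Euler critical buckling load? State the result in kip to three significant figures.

P_cr ≈ 1580 kip

Inner dimensions: h_i = 10.7 − 2×0.54 = 9.620 in, b_i = 6.79 − 2×0.54 = 5.710 in
Weak-axis I_min = (h_o·b_o³ − h_i·b_i³)/12 with b_o = 6.79, b_i = 5.710 in (shorter outer/inner sides).
I_min = (10.7×6.79³ − 9.620×5.710³)/12 = 129.9 in⁴
Effective length L_e = K·L = 0.7 × 155 = 108.5 in
P_cr = π²EI / L_e² = π² × 14500×10³ × 129.9 / 108.5² = 1.579×10^6 lb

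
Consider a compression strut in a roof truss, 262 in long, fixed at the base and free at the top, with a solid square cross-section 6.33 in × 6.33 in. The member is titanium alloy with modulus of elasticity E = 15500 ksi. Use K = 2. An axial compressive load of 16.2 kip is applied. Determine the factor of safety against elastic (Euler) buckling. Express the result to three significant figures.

n ≈ 4.60

I = a⁴/12 = 6.33⁴/12 = 133.8 in⁴
Effective length L_e = K·L = 2 × 262 = 524.0 in
P_cr = π²EI / L_e² = π² × 15500×10³ × 133.8 / 524.0² = 7.454×10^4 lb
Factor of safety n = P_cr / P = 74.542 / 16.2 = 4.60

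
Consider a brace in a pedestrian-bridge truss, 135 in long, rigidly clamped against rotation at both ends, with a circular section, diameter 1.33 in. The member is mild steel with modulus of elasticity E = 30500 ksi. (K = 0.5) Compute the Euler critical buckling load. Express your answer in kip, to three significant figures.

I = πd⁴/64 = π×1.33⁴/64 = 0.1536 in⁴
Effective length L_e = K·L = 0.5 × 135 = 67.50 in
P_cr = π²EI / L_e² = π² × 30500×10³ × 0.1536 / 67.50² = 1.015×10^4 lb

P_cr ≈ 10.1 kip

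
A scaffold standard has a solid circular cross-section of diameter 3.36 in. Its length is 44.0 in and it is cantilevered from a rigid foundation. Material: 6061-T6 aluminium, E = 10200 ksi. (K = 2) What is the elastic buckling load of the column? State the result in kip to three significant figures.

I = πd⁴/64 = π×3.36⁴/64 = 6.256 in⁴
Effective length L_e = K·L = 2 × 44.0 = 88.00 in
P_cr = π²EI / L_e² = π² × 10200×10³ × 6.256 / 88.00² = 8.133×10^4 lb

P_cr ≈ 81.3 kip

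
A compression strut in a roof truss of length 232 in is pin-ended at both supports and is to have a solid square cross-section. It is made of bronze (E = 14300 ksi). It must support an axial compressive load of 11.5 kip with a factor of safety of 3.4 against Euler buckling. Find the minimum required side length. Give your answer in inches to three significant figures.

a ≈ 3.66 in

Required P_cr = n·P = 3.4 × 11.5 = 39.10 kip
L_e = K·L = 1 × 232 = 232.0 in
Required I = P_cr·L_e²/(π²E) = 3.910×10^4 × 232.0² / (π² × 1.43×10^7) = 14.91 in⁴
Solid square: I = a⁴/12  ⇒  a = (12I)^(1/4) = (12×14.91)^(1/4) = 3.66 in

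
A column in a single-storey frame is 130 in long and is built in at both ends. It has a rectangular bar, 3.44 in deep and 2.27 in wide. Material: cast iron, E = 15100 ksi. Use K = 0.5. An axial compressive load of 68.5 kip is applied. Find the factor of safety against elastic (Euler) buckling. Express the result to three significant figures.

n ≈ 1.73

Buckling occurs about the weak axis: I_min = h·b³/12 with b = 2.27 in (the shorter side).
I_min = 3.44×2.27³/12 = 3.353 in⁴
Effective length L_e = K·L = 0.5 × 130 = 65.00 in
P_cr = π²EI / L_e² = π² × 15100×10³ × 3.353 / 65.00² = 1.183×10^5 lb
Factor of safety n = P_cr / P = 118.28 / 68.5 = 1.73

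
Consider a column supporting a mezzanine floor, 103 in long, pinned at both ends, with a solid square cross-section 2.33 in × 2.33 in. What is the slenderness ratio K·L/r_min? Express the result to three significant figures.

For a square r = a/√12 = 2.33/√12 = 0.6726 in
L_e = K·L = 1 × 103 = 103.0 in
λ = L_e / r_min = 103.00 / 0.6726 = 153

λ ≈ 153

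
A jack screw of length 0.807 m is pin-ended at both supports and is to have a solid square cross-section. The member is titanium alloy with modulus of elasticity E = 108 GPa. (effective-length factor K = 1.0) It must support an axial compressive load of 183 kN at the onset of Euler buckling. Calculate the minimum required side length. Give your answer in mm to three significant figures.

L_e = K·L = 1 × 0.807 = 0.8070 m
Required I = P_cr·L_e²/(π²E) = 1.830×10^5 × 0.8070² / (π² × 1.08×10^11) = 1.118×10^-7 m⁴
I_req = 1.118×10^5 mm⁴
Solid square: I = a⁴/12  ⇒  a = (12I)^(1/4) = (12×1.118×10^5)^(1/4) = 34.0 mm

a ≈ 34.0 mm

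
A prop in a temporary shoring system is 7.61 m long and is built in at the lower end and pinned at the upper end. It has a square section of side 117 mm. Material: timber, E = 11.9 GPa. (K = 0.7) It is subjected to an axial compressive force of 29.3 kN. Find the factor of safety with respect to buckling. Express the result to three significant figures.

n ≈ 2.21

I = a⁴/12 = 117⁴/12 = 1.562×10^7 mm⁴
I = 1.562×10^7 mm⁴ = 1.562×10^-5 m⁴
Effective length L_e = K·L = 0.7 × 7.61 = 5.327 m
P_cr = π²EI / L_e² = π² × 11.9×10⁹ × 1.562×10^-5 / 5.327² = 6.463×10^4 N
Factor of safety n = P_cr / P = 64.631 / 29.3 = 2.21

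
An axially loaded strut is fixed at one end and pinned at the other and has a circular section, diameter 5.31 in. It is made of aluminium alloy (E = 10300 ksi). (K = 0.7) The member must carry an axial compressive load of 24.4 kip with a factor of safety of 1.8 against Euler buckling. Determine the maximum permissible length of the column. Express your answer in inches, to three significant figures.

L_max ≈ 429 in

I = πd⁴/64 = π×5.31⁴/64 = 39.03 in⁴
Required critical load P_cr = n·P = 1.8 × 24.4 = 43.92 kip = 4.392×10^4 lb
From P_cr = π²EI/(K·L)²:  L = (1/K)·√(π²EI/P_cr) = (1/0.7)·√(π²×1.03×10^7×39.03/4.392×10^4)
L = 429 in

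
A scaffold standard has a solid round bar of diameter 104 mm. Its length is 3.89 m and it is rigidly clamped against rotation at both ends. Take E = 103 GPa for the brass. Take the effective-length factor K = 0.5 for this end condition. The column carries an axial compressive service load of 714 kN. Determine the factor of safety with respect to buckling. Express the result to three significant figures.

n ≈ 2.16

I = πd⁴/64 = π×104⁴/64 = 5.743×10^6 mm⁴
I = 5.743×10^6 mm⁴ = 5.743×10^-6 m⁴
Effective length L_e = K·L = 0.5 × 3.89 = 1.945 m
P_cr = π²EI / L_e² = π² × 103×10⁹ × 5.743×10^-6 / 1.945² = 1.543×10^6 N
Factor of safety n = P_cr / P = 1543.1 / 714 = 2.16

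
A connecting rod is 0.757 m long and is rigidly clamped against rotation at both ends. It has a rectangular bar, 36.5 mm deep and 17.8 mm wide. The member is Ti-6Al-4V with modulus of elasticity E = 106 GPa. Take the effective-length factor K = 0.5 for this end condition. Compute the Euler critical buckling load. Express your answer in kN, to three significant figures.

Buckling occurs about the weak axis: I_min = h·b³/12 with b = 17.8 mm (the shorter side).
I_min = 36.5×17.8³/12 = 1.715×10^4 mm⁴
I = 1.715×10^4 mm⁴ = 1.715×10^-8 m⁴
Effective length L_e = K·L = 0.5 × 0.757 = 0.3785 m
P_cr = π²EI / L_e² = π² × 106×10⁹ × 1.715×10^-8 / 0.3785² = 1.253×10^5 N

P_cr ≈ 125 kN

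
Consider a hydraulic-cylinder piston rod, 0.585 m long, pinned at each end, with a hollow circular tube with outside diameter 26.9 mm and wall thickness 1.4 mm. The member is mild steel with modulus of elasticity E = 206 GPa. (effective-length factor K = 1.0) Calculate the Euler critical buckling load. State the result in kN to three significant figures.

Inner diameter d_i = 26.9 − 2×1.4 = 24.10 mm
I = π(d_o⁴ − d_i⁴)/64 = π(26.9⁴ − 24.10⁴)/64 = 9.144×10^3 mm⁴
I = 9.144×10^3 mm⁴ = 9.144×10^-9 m⁴
Effective length L_e = K·L = 1 × 0.585 = 0.5850 m
P_cr = π²EI / L_e² = π² × 206×10⁹ × 9.144×10^-9 / 0.5850² = 5.432×10^4 N

P_cr ≈ 54.3 kN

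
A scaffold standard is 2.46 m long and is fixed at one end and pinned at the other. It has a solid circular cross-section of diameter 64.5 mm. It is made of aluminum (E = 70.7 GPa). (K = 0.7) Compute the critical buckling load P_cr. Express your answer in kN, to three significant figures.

P_cr ≈ 200 kN

I = πd⁴/64 = π×64.5⁴/64 = 8.496×10^5 mm⁴
I = 8.496×10^5 mm⁴ = 8.496×10^-7 m⁴
Effective length L_e = K·L = 0.7 × 2.46 = 1.722 m
P_cr = π²EI / L_e² = π² × 70.7×10⁹ × 8.496×10^-7 / 1.722² = 1.999×10^5 N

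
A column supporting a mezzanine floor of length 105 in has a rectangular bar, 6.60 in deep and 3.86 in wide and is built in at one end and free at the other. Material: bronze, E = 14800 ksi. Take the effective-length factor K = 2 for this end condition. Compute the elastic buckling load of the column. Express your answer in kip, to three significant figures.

P_cr ≈ 105 kip

Buckling occurs about the weak axis: I_min = h·b³/12 with b = 3.86 in (the shorter side).
I_min = 6.60×3.86³/12 = 31.63 in⁴
Effective length L_e = K·L = 2 × 105 = 210.0 in
P_cr = π²EI / L_e² = π² × 14800×10³ × 31.63 / 210.0² = 1.048×10^5 lb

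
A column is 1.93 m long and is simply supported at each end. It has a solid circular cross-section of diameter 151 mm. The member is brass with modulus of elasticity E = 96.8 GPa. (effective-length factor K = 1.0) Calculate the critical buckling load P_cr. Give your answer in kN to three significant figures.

P_cr ≈ 6550 kN

I = πd⁴/64 = π×151⁴/64 = 2.552×10^7 mm⁴
I = 2.552×10^7 mm⁴ = 2.552×10^-5 m⁴
Effective length L_e = K·L = 1 × 1.93 = 1.930 m
P_cr = π²EI / L_e² = π² × 96.8×10⁹ × 2.552×10^-5 / 1.930² = 6.545×10^6 N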